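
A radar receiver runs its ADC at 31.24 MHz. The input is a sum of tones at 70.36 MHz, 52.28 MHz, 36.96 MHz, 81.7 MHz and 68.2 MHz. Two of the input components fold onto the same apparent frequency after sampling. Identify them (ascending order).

36.96 MHz, 68.2 MHz

fs/2 = 15.62 MHz.
70.36 MHz mod fs = 7.88 MHz.
7.88 MHz ≤ fs/2 = 15.62 MHz, appears at 7.88 MHz.
52.28 MHz mod fs = 21.04 MHz.
21.04 MHz > fs/2 = 15.62 MHz, folds to fs − 21.04 MHz = 10.2 MHz.
36.96 MHz mod fs = 5.72 MHz.
5.72 MHz ≤ fs/2 = 15.62 MHz, appears at 5.72 MHz.
81.7 MHz mod fs = 19.22 MHz.
19.22 MHz > fs/2 = 15.62 MHz, folds to fs − 19.22 MHz = 12.02 MHz.
68.2 MHz mod fs = 5.72 MHz.
5.72 MHz ≤ fs/2 = 15.62 MHz, appears at 5.72 MHz.
36.96 MHz and 68.2 MHz both map to 5.72 MHz.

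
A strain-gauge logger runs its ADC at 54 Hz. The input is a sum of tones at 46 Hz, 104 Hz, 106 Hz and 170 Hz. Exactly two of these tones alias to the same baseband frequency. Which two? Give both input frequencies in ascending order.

46 Hz, 170 Hz

fs/2 = 27 Hz.
46 Hz > fs/2 = 27 Hz, folds to fs − 46 Hz = 8 Hz.
104 Hz mod fs = 50 Hz.
50 Hz > fs/2 = 27 Hz, folds to fs − 50 Hz = 4 Hz.
106 Hz mod fs = 52 Hz.
52 Hz > fs/2 = 27 Hz, folds to fs − 52 Hz = 2 Hz.
170 Hz mod fs = 8 Hz.
8 Hz ≤ fs/2 = 27 Hz, appears at 8 Hz.
46 Hz and 170 Hz both map to 8 Hz.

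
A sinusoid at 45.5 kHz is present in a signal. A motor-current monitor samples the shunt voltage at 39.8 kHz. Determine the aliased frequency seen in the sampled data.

5.7 kHz

45.5 kHz mod fs = 5.7 kHz.
5.7 kHz ≤ fs/2 = 19.9 kHz, appears at 5.7 kHz.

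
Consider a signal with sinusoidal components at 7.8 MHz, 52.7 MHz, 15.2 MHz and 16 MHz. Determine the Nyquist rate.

Highest-frequency component: 52.7 MHz.
Nyquist rate = 2 × 52.7 MHz = 105.4 MHz.

105.4 MHz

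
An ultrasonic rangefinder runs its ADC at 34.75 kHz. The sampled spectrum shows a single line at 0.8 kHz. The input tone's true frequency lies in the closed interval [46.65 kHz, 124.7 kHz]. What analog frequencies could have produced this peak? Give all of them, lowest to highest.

Frequencies that alias to 0.8 kHz are k·fs ± 0.8 kHz for integer k ≥ 0.
k=0: 0.8 kHz.
k=1: 33.95 kHz, 35.55 kHz.
k=2: 68.7 kHz, 70.3 kHz.
k=3: 103.45 kHz, 105.05 kHz.
k=4: 138.2 kHz, 139.8 kHz.
Within [46.65 kHz, 124.7 kHz]: 68.7 kHz, 70.3 kHz, 103.45 kHz, 105.05 kHz.

68.7 kHz, 70.3 kHz, 103.45 kHz, 105.05 kHz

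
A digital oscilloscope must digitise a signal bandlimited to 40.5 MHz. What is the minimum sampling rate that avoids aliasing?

Nyquist rate = 2 × 40.5 MHz = 81 MHz.

81 MHz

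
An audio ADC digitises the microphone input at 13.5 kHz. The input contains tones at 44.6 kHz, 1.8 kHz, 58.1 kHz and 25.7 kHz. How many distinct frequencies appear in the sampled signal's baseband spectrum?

3

fs/2 = 6.75 kHz.
44.6 kHz mod fs = 4.1 kHz.
4.1 kHz ≤ fs/2 = 6.75 kHz, appears at 4.1 kHz.
1.8 kHz ≤ fs/2 = 6.75 kHz, passes unchanged.
58.1 kHz mod fs = 4.1 kHz.
4.1 kHz ≤ fs/2 = 6.75 kHz, appears at 4.1 kHz.
25.7 kHz mod fs = 12.2 kHz.
12.2 kHz > fs/2 = 6.75 kHz, folds to fs − 12.2 kHz = 1.3 kHz.
Distinct values: {1.3 kHz, 1.8 kHz, 4.1 kHz} → 3.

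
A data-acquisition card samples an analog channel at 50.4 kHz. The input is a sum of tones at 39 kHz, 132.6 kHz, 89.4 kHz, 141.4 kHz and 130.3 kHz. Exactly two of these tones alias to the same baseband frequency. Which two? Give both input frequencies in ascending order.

39 kHz, 89.4 kHz

fs/2 = 25.2 kHz.
39 kHz > fs/2 = 25.2 kHz, folds to fs − 39 kHz = 11.4 kHz.
132.6 kHz mod fs = 31.8 kHz.
31.8 kHz > fs/2 = 25.2 kHz, folds to fs − 31.8 kHz = 18.6 kHz.
89.4 kHz mod fs = 39 kHz.
39 kHz > fs/2 = 25.2 kHz, folds to fs − 39 kHz = 11.4 kHz.
141.4 kHz mod fs = 40.6 kHz.
40.6 kHz > fs/2 = 25.2 kHz, folds to fs − 40.6 kHz = 9.8 kHz.
130.3 kHz mod fs = 29.5 kHz.
29.5 kHz > fs/2 = 25.2 kHz, folds to fs − 29.5 kHz = 20.9 kHz.
39 kHz and 89.4 kHz both map to 11.4 kHz.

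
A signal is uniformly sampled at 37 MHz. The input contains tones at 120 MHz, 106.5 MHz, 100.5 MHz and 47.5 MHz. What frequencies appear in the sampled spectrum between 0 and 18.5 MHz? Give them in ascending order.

fs/2 = 18.5 MHz.
120 MHz mod fs = 9 MHz.
9 MHz ≤ fs/2 = 18.5 MHz, appears at 9 MHz.
106.5 MHz mod fs = 32.5 MHz.
32.5 MHz > fs/2 = 18.5 MHz, folds to fs − 32.5 MHz = 4.5 MHz.
100.5 MHz mod fs = 26.5 MHz.
26.5 MHz > fs/2 = 18.5 MHz, folds to fs − 26.5 MHz = 10.5 MHz.
47.5 MHz mod fs = 10.5 MHz.
10.5 MHz ≤ fs/2 = 18.5 MHz, appears at 10.5 MHz.
Distinct values: {4.5 MHz, 9 MHz, 10.5 MHz}.

4.5 MHz, 9 MHz, 10.5 MHz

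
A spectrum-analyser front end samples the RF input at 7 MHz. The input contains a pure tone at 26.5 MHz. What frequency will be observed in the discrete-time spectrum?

26.5 MHz mod fs = 5.5 MHz.
5.5 MHz > fs/2 = 3.5 MHz, folds to fs − 5.5 MHz = 1.5 MHz.

1.5 MHz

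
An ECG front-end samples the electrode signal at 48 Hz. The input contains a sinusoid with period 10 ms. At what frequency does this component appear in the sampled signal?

4 Hz

T = 10 ms → f = 1/T = 100 Hz.
100 Hz mod fs = 4 Hz.
4 Hz ≤ fs/2 = 24 Hz, appears at 4 Hz.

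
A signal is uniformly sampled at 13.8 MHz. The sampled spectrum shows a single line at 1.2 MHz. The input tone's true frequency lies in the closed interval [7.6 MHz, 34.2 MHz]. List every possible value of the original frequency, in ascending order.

Frequencies that alias to 1.2 MHz are k·fs ± 1.2 MHz for integer k ≥ 0.
k=0: 1.2 MHz.
k=1: 12.6 MHz, 15 MHz.
k=2: 26.4 MHz, 28.8 MHz.
k=3: 40.2 MHz, 42.6 MHz.
Within [7.6 MHz, 34.2 MHz]: 12.6 MHz, 15 MHz, 26.4 MHz, 28.8 MHz.

12.6 MHz, 15 MHz, 26.4 MHz, 28.8 MHz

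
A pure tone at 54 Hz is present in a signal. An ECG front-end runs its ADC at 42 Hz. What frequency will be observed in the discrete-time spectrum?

12 Hz

54 Hz mod fs = 12 Hz.
12 Hz ≤ fs/2 = 21 Hz, appears at 12 Hz.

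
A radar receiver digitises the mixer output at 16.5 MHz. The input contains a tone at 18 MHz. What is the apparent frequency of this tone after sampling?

1.5 MHz

18 MHz mod fs = 1.5 MHz.
1.5 MHz ≤ fs/2 = 8.25 MHz, appears at 1.5 MHz.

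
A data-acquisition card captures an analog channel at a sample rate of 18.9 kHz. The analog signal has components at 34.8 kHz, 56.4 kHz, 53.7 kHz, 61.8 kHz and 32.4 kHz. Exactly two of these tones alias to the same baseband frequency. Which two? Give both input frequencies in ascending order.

34.8 kHz, 53.7 kHz

fs/2 = 9.45 kHz.
34.8 kHz mod fs = 15.9 kHz.
15.9 kHz > fs/2 = 9.45 kHz, folds to fs − 15.9 kHz = 3 kHz.
56.4 kHz mod fs = 18.6 kHz.
18.6 kHz > fs/2 = 9.45 kHz, folds to fs − 18.6 kHz = 0.3 kHz.
53.7 kHz mod fs = 15.9 kHz.
15.9 kHz > fs/2 = 9.45 kHz, folds to fs − 15.9 kHz = 3 kHz.
61.8 kHz mod fs = 5.1 kHz.
5.1 kHz ≤ fs/2 = 9.45 kHz, appears at 5.1 kHz.
32.4 kHz mod fs = 13.5 kHz.
13.5 kHz > fs/2 = 9.45 kHz, folds to fs − 13.5 kHz = 5.4 kHz.
34.8 kHz and 53.7 kHz both map to 3 kHz.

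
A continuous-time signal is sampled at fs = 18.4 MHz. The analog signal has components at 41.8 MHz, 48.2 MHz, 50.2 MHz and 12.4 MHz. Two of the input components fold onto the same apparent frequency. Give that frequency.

5 MHz

fs/2 = 9.2 MHz.
41.8 MHz mod fs = 5 MHz.
5 MHz ≤ fs/2 = 9.2 MHz, appears at 5 MHz.
48.2 MHz mod fs = 11.4 MHz.
11.4 MHz > fs/2 = 9.2 MHz, folds to fs − 11.4 MHz = 7 MHz.
50.2 MHz mod fs = 13.4 MHz.
13.4 MHz > fs/2 = 9.2 MHz, folds to fs − 13.4 MHz = 5 MHz.
12.4 MHz > fs/2 = 9.2 MHz, folds to fs − 12.4 MHz = 6 MHz.
41.8 MHz and 50.2 MHz both map to 5 MHz.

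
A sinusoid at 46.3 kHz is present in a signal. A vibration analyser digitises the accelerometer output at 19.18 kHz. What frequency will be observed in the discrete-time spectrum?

46.3 kHz mod fs = 7.94 kHz.
7.94 kHz ≤ fs/2 = 9.59 kHz, appears at 7.94 kHz.

7.94 kHz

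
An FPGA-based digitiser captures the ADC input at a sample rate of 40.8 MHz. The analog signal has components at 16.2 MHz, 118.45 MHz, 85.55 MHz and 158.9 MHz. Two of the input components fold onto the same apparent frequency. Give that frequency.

fs/2 = 20.4 MHz.
16.2 MHz ≤ fs/2 = 20.4 MHz, passes unchanged.
118.45 MHz mod fs = 36.85 MHz.
36.85 MHz > fs/2 = 20.4 MHz, folds to fs − 36.85 MHz = 3.95 MHz.
85.55 MHz mod fs = 3.95 MHz.
3.95 MHz ≤ fs/2 = 20.4 MHz, appears at 3.95 MHz.
158.9 MHz mod fs = 36.5 MHz.
36.5 MHz > fs/2 = 20.4 MHz, folds to fs − 36.5 MHz = 4.3 MHz.
85.55 MHz and 118.45 MHz both map to 3.95 MHz.

3.95 MHz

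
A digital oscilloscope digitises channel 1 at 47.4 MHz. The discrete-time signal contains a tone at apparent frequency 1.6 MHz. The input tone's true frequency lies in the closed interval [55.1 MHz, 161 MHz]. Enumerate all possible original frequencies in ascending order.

93.2 MHz, 96.4 MHz, 140.6 MHz, 143.8 MHz

Frequencies that alias to 1.6 MHz are k·fs ± 1.6 MHz for integer k ≥ 0.
k=0: 1.6 MHz.
k=1: 45.8 MHz, 49 MHz.
k=2: 93.2 MHz, 96.4 MHz.
k=3: 140.6 MHz, 143.8 MHz.
k=4: 188 MHz, 191.2 MHz.
Within [55.1 MHz, 161 MHz]: 93.2 MHz, 96.4 MHz, 140.6 MHz, 143.8 MHz.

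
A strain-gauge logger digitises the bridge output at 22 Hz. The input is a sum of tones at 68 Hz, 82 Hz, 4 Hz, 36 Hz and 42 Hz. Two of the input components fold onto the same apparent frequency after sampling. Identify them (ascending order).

42 Hz, 68 Hz

fs/2 = 11 Hz.
68 Hz mod fs = 2 Hz.
2 Hz ≤ fs/2 = 11 Hz, appears at 2 Hz.
82 Hz mod fs = 16 Hz.
16 Hz > fs/2 = 11 Hz, folds to fs − 16 Hz = 6 Hz.
4 Hz ≤ fs/2 = 11 Hz, passes unchanged.
36 Hz mod fs = 14 Hz.
14 Hz > fs/2 = 11 Hz, folds to fs − 14 Hz = 8 Hz.
42 Hz mod fs = 20 Hz.
20 Hz > fs/2 = 11 Hz, folds to fs − 20 Hz = 2 Hz.
42 Hz and 68 Hz both map to 2 Hz.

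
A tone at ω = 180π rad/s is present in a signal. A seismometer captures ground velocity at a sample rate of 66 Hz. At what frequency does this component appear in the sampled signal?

24 Hz

ω = 180π rad/s → f = ω/(2π) = 90 Hz.
90 Hz mod fs = 24 Hz.
24 Hz ≤ fs/2 = 33 Hz, appears at 24 Hz.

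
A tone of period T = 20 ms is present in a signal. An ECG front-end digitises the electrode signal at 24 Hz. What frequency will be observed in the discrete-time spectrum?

T = 20 ms → f = 1/T = 50 Hz.
50 Hz mod fs = 2 Hz.
2 Hz ≤ fs/2 = 12 Hz, appears at 2 Hz.

2 Hz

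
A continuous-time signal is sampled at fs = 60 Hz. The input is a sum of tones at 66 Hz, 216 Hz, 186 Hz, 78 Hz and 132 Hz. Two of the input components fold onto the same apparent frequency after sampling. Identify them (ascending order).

66 Hz, 186 Hz

fs/2 = 30 Hz.
66 Hz mod fs = 6 Hz.
6 Hz ≤ fs/2 = 30 Hz, appears at 6 Hz.
216 Hz mod fs = 36 Hz.
36 Hz > fs/2 = 30 Hz, folds to fs − 36 Hz = 24 Hz.
186 Hz mod fs = 6 Hz.
6 Hz ≤ fs/2 = 30 Hz, appears at 6 Hz.
78 Hz mod fs = 18 Hz.
18 Hz ≤ fs/2 = 30 Hz, appears at 18 Hz.
132 Hz mod fs = 12 Hz.
12 Hz ≤ fs/2 = 30 Hz, appears at 12 Hz.
66 Hz and 186 Hz both map to 6 Hz.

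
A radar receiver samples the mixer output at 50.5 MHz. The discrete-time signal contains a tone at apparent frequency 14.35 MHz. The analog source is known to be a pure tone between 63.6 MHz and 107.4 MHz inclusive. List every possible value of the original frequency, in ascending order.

Frequencies that alias to 14.35 MHz are k·fs ± 14.35 MHz for integer k ≥ 0.
k=0: 14.35 MHz.
k=1: 36.15 MHz, 64.85 MHz.
k=2: 86.65 MHz, 115.35 MHz.
k=3: 137.15 MHz, 165.85 MHz.
Within [63.6 MHz, 107.4 MHz]: 64.85 MHz, 86.65 MHz.

64.85 MHz, 86.65 MHz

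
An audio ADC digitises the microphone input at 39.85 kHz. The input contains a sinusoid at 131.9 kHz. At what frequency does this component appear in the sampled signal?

12.35 kHz

131.9 kHz mod fs = 12.35 kHz.
12.35 kHz ≤ fs/2 = 19.925 kHz, appears at 12.35 kHz.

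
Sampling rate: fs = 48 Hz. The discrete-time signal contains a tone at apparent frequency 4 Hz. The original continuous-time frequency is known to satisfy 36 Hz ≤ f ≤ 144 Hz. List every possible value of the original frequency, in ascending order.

44 Hz, 52 Hz, 92 Hz, 100 Hz, 140 Hz

Frequencies that alias to 4 Hz are k·fs ± 4 Hz for integer k ≥ 0.
k=0: 4 Hz.
k=1: 44 Hz, 52 Hz.
k=2: 92 Hz, 100 Hz.
k=3: 140 Hz, 148 Hz.
k=4: 188 Hz, 196 Hz.
Within [36 Hz, 144 Hz]: 44 Hz, 52 Hz, 92 Hz, 100 Hz, 140 Hz.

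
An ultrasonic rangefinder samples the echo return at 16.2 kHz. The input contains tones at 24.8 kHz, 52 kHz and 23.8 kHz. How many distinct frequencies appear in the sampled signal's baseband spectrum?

fs/2 = 8.1 kHz.
24.8 kHz mod fs = 8.6 kHz.
8.6 kHz > fs/2 = 8.1 kHz, folds to fs − 8.6 kHz = 7.6 kHz.
52 kHz mod fs = 3.4 kHz.
3.4 kHz ≤ fs/2 = 8.1 kHz, appears at 3.4 kHz.
23.8 kHz mod fs = 7.6 kHz.
7.6 kHz ≤ fs/2 = 8.1 kHz, appears at 7.6 kHz.
Distinct values: {3.4 kHz, 7.6 kHz} → 2.

2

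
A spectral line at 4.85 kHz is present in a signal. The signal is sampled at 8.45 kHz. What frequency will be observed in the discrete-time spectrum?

4.85 kHz > fs/2 = 4.225 kHz, folds to fs − 4.85 kHz = 3.6 kHz.

3.6 kHz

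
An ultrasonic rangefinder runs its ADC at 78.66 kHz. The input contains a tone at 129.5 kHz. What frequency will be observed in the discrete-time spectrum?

27.82 kHz

129.5 kHz mod fs = 50.84 kHz.
50.84 kHz > fs/2 = 39.33 kHz, folds to fs − 50.84 kHz = 27.82 kHz.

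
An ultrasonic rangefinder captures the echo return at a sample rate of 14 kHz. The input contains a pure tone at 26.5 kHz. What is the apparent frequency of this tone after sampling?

1.5 kHz

26.5 kHz mod fs = 12.5 kHz.
12.5 kHz > fs/2 = 7 kHz, folds to fs − 12.5 kHz = 1.5 kHz.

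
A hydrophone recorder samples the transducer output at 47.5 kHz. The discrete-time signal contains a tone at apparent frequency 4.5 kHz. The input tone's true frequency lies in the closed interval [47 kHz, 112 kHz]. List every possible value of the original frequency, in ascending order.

Frequencies that alias to 4.5 kHz are k·fs ± 4.5 kHz for integer k ≥ 0.
k=0: 4.5 kHz.
k=1: 43 kHz, 52 kHz.
k=2: 90.5 kHz, 99.5 kHz.
k=3: 138 kHz, 147 kHz.
Within [47 kHz, 112 kHz]: 52 kHz, 90.5 kHz, 99.5 kHz.

52 kHz, 90.5 kHz, 99.5 kHz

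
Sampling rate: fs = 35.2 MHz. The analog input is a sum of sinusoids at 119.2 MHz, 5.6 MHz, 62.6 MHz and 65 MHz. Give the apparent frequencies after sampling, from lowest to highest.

5.4 MHz, 5.6 MHz, 7.8 MHz, 13.6 MHz

fs/2 = 17.6 MHz.
119.2 MHz mod fs = 13.6 MHz.
13.6 MHz ≤ fs/2 = 17.6 MHz, appears at 13.6 MHz.
5.6 MHz ≤ fs/2 = 17.6 MHz, passes unchanged.
62.6 MHz mod fs = 27.4 MHz.
27.4 MHz > fs/2 = 17.6 MHz, folds to fs − 27.4 MHz = 7.8 MHz.
65 MHz mod fs = 29.8 MHz.
29.8 MHz > fs/2 = 17.6 MHz, folds to fs − 29.8 MHz = 5.4 MHz.
Distinct values: {5.4 MHz, 5.6 MHz, 7.8 MHz, 13.6 MHz}.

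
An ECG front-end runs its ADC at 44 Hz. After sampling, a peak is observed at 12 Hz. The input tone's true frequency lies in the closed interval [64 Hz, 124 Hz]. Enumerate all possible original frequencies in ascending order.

Frequencies that alias to 12 Hz are k·fs ± 12 Hz for integer k ≥ 0.
k=0: 12 Hz.
k=1: 32 Hz, 56 Hz.
k=2: 76 Hz, 100 Hz.
k=3: 120 Hz, 144 Hz.
k=4: 164 Hz, 188 Hz.
Within [64 Hz, 124 Hz]: 76 Hz, 100 Hz, 120 Hz.

76 Hz, 100 Hz, 120 Hz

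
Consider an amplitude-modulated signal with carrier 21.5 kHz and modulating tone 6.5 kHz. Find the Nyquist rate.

56 kHz

AM sidebands sit at fc ± fm = 15 kHz and 28 kHz.
Highest-frequency component: 28 kHz.
Nyquist rate = 2 × 28 kHz = 56 kHz.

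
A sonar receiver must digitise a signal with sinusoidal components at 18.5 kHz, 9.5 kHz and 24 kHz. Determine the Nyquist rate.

48 kHz

Highest-frequency component: 24 kHz.
Nyquist rate = 2 × 24 kHz = 48 kHz.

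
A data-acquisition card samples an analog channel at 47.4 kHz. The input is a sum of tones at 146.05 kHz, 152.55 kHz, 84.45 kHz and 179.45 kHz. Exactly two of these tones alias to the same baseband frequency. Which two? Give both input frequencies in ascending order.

fs/2 = 23.7 kHz.
146.05 kHz mod fs = 3.85 kHz.
3.85 kHz ≤ fs/2 = 23.7 kHz, appears at 3.85 kHz.
152.55 kHz mod fs = 10.35 kHz.
10.35 kHz ≤ fs/2 = 23.7 kHz, appears at 10.35 kHz.
84.45 kHz mod fs = 37.05 kHz.
37.05 kHz > fs/2 = 23.7 kHz, folds to fs − 37.05 kHz = 10.35 kHz.
179.45 kHz mod fs = 37.25 kHz.
37.25 kHz > fs/2 = 23.7 kHz, folds to fs − 37.25 kHz = 10.15 kHz.
84.45 kHz and 152.55 kHz both map to 10.35 kHz.

84.45 kHz, 152.55 kHz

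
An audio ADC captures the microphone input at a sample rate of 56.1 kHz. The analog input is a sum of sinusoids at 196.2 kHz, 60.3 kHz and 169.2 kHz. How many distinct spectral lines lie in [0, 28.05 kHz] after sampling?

fs/2 = 28.05 kHz.
196.2 kHz mod fs = 27.9 kHz.
27.9 kHz ≤ fs/2 = 28.05 kHz, appears at 27.9 kHz.
60.3 kHz mod fs = 4.2 kHz.
4.2 kHz ≤ fs/2 = 28.05 kHz, appears at 4.2 kHz.
169.2 kHz mod fs = 0.9 kHz.
0.9 kHz ≤ fs/2 = 28.05 kHz, appears at 0.9 kHz.
Distinct values: {0.9 kHz, 4.2 kHz, 27.9 kHz} → 3.

3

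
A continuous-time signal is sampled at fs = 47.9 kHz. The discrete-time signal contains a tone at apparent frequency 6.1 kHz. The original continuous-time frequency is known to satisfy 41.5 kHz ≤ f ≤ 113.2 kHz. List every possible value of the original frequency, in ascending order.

41.8 kHz, 54 kHz, 89.7 kHz, 101.9 kHz

Frequencies that alias to 6.1 kHz are k·fs ± 6.1 kHz for integer k ≥ 0.
k=0: 6.1 kHz.
k=1: 41.8 kHz, 54 kHz.
k=2: 89.7 kHz, 101.9 kHz.
k=3: 137.6 kHz, 149.8 kHz.
Within [41.5 kHz, 113.2 kHz]: 41.8 kHz, 54 kHz, 89.7 kHz, 101.9 kHz.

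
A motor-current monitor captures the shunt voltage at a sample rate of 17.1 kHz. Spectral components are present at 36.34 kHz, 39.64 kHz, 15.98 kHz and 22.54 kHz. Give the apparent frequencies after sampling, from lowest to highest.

1.12 kHz, 2.14 kHz, 5.44 kHz

fs/2 = 8.55 kHz.
36.34 kHz mod fs = 2.14 kHz.
2.14 kHz ≤ fs/2 = 8.55 kHz, appears at 2.14 kHz.
39.64 kHz mod fs = 5.44 kHz.
5.44 kHz ≤ fs/2 = 8.55 kHz, appears at 5.44 kHz.
15.98 kHz > fs/2 = 8.55 kHz, folds to fs − 15.98 kHz = 1.12 kHz.
22.54 kHz mod fs = 5.44 kHz.
5.44 kHz ≤ fs/2 = 8.55 kHz, appears at 5.44 kHz.
Distinct values: {1.12 kHz, 2.14 kHz, 5.44 kHz}.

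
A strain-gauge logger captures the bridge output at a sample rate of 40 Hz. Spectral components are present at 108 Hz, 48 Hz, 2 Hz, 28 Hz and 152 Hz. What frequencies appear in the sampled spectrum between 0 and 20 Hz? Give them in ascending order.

2 Hz, 8 Hz, 12 Hz

fs/2 = 20 Hz.
108 Hz mod fs = 28 Hz.
28 Hz > fs/2 = 20 Hz, folds to fs − 28 Hz = 12 Hz.
48 Hz mod fs = 8 Hz.
8 Hz ≤ fs/2 = 20 Hz, appears at 8 Hz.
2 Hz ≤ fs/2 = 20 Hz, passes unchanged.
28 Hz > fs/2 = 20 Hz, folds to fs − 28 Hz = 12 Hz.
152 Hz mod fs = 32 Hz.
32 Hz > fs/2 = 20 Hz, folds to fs − 32 Hz = 8 Hz.
Distinct values: {2 Hz, 8 Hz, 12 Hz}.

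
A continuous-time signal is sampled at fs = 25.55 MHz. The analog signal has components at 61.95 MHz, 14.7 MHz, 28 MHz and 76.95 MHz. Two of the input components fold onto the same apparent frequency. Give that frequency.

fs/2 = 12.775 MHz.
61.95 MHz mod fs = 10.85 MHz.
10.85 MHz ≤ fs/2 = 12.775 MHz, appears at 10.85 MHz.
14.7 MHz > fs/2 = 12.775 MHz, folds to fs − 14.7 MHz = 10.85 MHz.
28 MHz mod fs = 2.45 MHz.
2.45 MHz ≤ fs/2 = 12.775 MHz, appears at 2.45 MHz.
76.95 MHz mod fs = 0.3 MHz.
0.3 MHz ≤ fs/2 = 12.775 MHz, appears at 0.3 MHz.
14.7 MHz and 61.95 MHz both map to 10.85 MHz.

10.85 MHz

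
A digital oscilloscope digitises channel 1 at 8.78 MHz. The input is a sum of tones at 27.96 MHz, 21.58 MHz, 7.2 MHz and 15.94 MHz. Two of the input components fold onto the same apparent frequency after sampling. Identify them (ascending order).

15.94 MHz, 27.96 MHz

fs/2 = 4.39 MHz.
27.96 MHz mod fs = 1.62 MHz.
1.62 MHz ≤ fs/2 = 4.39 MHz, appears at 1.62 MHz.
21.58 MHz mod fs = 4.02 MHz.
4.02 MHz ≤ fs/2 = 4.39 MHz, appears at 4.02 MHz.
7.2 MHz > fs/2 = 4.39 MHz, folds to fs − 7.2 MHz = 1.58 MHz.
15.94 MHz mod fs = 7.16 MHz.
7.16 MHz > fs/2 = 4.39 MHz, folds to fs − 7.16 MHz = 1.62 MHz.
15.94 MHz and 27.96 MHz both map to 1.62 MHz.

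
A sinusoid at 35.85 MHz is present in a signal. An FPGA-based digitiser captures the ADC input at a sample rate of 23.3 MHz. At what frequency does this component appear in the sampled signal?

10.75 MHz

35.85 MHz mod fs = 12.55 MHz.
12.55 MHz > fs/2 = 11.65 MHz, folds to fs − 12.55 MHz = 10.75 MHz.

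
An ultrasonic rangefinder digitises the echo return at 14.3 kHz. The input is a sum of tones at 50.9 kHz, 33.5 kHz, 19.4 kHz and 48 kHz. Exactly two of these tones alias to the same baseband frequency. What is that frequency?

fs/2 = 7.15 kHz.
50.9 kHz mod fs = 8 kHz.
8 kHz > fs/2 = 7.15 kHz, folds to fs − 8 kHz = 6.3 kHz.
33.5 kHz mod fs = 4.9 kHz.
4.9 kHz ≤ fs/2 = 7.15 kHz, appears at 4.9 kHz.
19.4 kHz mod fs = 5.1 kHz.
5.1 kHz ≤ fs/2 = 7.15 kHz, appears at 5.1 kHz.
48 kHz mod fs = 5.1 kHz.
5.1 kHz ≤ fs/2 = 7.15 kHz, appears at 5.1 kHz.
19.4 kHz and 48 kHz both map to 5.1 kHz.

5.1 kHz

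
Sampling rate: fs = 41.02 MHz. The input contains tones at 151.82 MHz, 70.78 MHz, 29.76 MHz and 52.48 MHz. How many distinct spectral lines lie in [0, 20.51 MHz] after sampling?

fs/2 = 20.51 MHz.
151.82 MHz mod fs = 28.76 MHz.
28.76 MHz > fs/2 = 20.51 MHz, folds to fs − 28.76 MHz = 12.26 MHz.
70.78 MHz mod fs = 29.76 MHz.
29.76 MHz > fs/2 = 20.51 MHz, folds to fs − 29.76 MHz = 11.26 MHz.
29.76 MHz > fs/2 = 20.51 MHz, folds to fs − 29.76 MHz = 11.26 MHz.
52.48 MHz mod fs = 11.46 MHz.
11.46 MHz ≤ fs/2 = 20.51 MHz, appears at 11.46 MHz.
Distinct values: {11.26 MHz, 11.46 MHz, 12.26 MHz} → 3.

3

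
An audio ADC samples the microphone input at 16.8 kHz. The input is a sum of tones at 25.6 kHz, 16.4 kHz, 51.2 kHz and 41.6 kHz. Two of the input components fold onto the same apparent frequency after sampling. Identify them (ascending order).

fs/2 = 8.4 kHz.
25.6 kHz mod fs = 8.8 kHz.
8.8 kHz > fs/2 = 8.4 kHz, folds to fs − 8.8 kHz = 8 kHz.
16.4 kHz > fs/2 = 8.4 kHz, folds to fs − 16.4 kHz = 0.4 kHz.
51.2 kHz mod fs = 0.8 kHz.
0.8 kHz ≤ fs/2 = 8.4 kHz, appears at 0.8 kHz.
41.6 kHz mod fs = 8 kHz.
8 kHz ≤ fs/2 = 8.4 kHz, appears at 8 kHz.
25.6 kHz and 41.6 kHz both map to 8 kHz.

25.6 kHz, 41.6 kHz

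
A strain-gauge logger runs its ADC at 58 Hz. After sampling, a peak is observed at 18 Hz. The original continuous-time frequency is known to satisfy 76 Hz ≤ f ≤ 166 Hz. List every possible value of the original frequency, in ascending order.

Frequencies that alias to 18 Hz are k·fs ± 18 Hz for integer k ≥ 0.
k=0: 18 Hz.
k=1: 40 Hz, 76 Hz.
k=2: 98 Hz, 134 Hz.
k=3: 156 Hz, 192 Hz.
k=4: 214 Hz, 250 Hz.
Within [76 Hz, 166 Hz]: 76 Hz, 98 Hz, 134 Hz, 156 Hz.

76 Hz, 98 Hz, 134 Hz, 156 Hz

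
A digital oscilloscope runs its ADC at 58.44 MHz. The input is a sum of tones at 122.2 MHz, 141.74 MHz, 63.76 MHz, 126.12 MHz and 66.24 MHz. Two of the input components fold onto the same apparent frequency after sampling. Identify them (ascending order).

fs/2 = 29.22 MHz.
122.2 MHz mod fs = 5.32 MHz.
5.32 MHz ≤ fs/2 = 29.22 MHz, appears at 5.32 MHz.
141.74 MHz mod fs = 24.86 MHz.
24.86 MHz ≤ fs/2 = 29.22 MHz, appears at 24.86 MHz.
63.76 MHz mod fs = 5.32 MHz.
5.32 MHz ≤ fs/2 = 29.22 MHz, appears at 5.32 MHz.
126.12 MHz mod fs = 9.24 MHz.
9.24 MHz ≤ fs/2 = 29.22 MHz, appears at 9.24 MHz.
66.24 MHz mod fs = 7.8 MHz.
7.8 MHz ≤ fs/2 = 29.22 MHz, appears at 7.8 MHz.
63.76 MHz and 122.2 MHz both map to 5.32 MHz.

63.76 MHz, 122.2 MHz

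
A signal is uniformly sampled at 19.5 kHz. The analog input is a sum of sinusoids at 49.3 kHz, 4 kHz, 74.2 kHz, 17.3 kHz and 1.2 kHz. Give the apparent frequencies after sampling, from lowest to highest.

1.2 kHz, 2.2 kHz, 3.8 kHz, 4 kHz, 9.2 kHz

fs/2 = 9.75 kHz.
49.3 kHz mod fs = 10.3 kHz.
10.3 kHz > fs/2 = 9.75 kHz, folds to fs − 10.3 kHz = 9.2 kHz.
4 kHz ≤ fs/2 = 9.75 kHz, passes unchanged.
74.2 kHz mod fs = 15.7 kHz.
15.7 kHz > fs/2 = 9.75 kHz, folds to fs − 15.7 kHz = 3.8 kHz.
17.3 kHz > fs/2 = 9.75 kHz, folds to fs − 17.3 kHz = 2.2 kHz.
1.2 kHz ≤ fs/2 = 9.75 kHz, passes unchanged.
Distinct values: {1.2 kHz, 2.2 kHz, 3.8 kHz, 4 kHz, 9.2 kHz}.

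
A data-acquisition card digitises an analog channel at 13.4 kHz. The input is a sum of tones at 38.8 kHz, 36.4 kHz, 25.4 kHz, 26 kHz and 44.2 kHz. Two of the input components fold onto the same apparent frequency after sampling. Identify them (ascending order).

fs/2 = 6.7 kHz.
38.8 kHz mod fs = 12 kHz.
12 kHz > fs/2 = 6.7 kHz, folds to fs − 12 kHz = 1.4 kHz.
36.4 kHz mod fs = 9.6 kHz.
9.6 kHz > fs/2 = 6.7 kHz, folds to fs − 9.6 kHz = 3.8 kHz.
25.4 kHz mod fs = 12 kHz.
12 kHz > fs/2 = 6.7 kHz, folds to fs − 12 kHz = 1.4 kHz.
26 kHz mod fs = 12.6 kHz.
12.6 kHz > fs/2 = 6.7 kHz, folds to fs − 12.6 kHz = 0.8 kHz.
44.2 kHz mod fs = 4 kHz.
4 kHz ≤ fs/2 = 6.7 kHz, appears at 4 kHz.
25.4 kHz and 38.8 kHz both map to 1.4 kHz.

25.4 kHz, 38.8 kHz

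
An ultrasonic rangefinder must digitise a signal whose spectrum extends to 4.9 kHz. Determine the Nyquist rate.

Nyquist rate = 2 × 4.9 kHz = 9.8 kHz.

9.8 kHz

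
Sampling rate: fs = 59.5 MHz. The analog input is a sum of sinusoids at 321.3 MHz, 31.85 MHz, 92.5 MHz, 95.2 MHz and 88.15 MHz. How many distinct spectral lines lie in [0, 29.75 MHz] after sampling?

4

fs/2 = 29.75 MHz.
321.3 MHz mod fs = 23.8 MHz.
23.8 MHz ≤ fs/2 = 29.75 MHz, appears at 23.8 MHz.
31.85 MHz > fs/2 = 29.75 MHz, folds to fs − 31.85 MHz = 27.65 MHz.
92.5 MHz mod fs = 33 MHz.
33 MHz > fs/2 = 29.75 MHz, folds to fs − 33 MHz = 26.5 MHz.
95.2 MHz mod fs = 35.7 MHz.
35.7 MHz > fs/2 = 29.75 MHz, folds to fs − 35.7 MHz = 23.8 MHz.
88.15 MHz mod fs = 28.65 MHz.
28.65 MHz ≤ fs/2 = 29.75 MHz, appears at 28.65 MHz.
Distinct values: {23.8 MHz, 26.5 MHz, 27.65 MHz, 28.65 MHz} → 4.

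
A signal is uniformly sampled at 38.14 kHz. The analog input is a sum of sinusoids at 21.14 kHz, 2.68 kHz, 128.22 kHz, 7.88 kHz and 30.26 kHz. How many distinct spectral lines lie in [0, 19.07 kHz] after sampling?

fs/2 = 19.07 kHz.
21.14 kHz > fs/2 = 19.07 kHz, folds to fs − 21.14 kHz = 17 kHz.
2.68 kHz ≤ fs/2 = 19.07 kHz, passes unchanged.
128.22 kHz mod fs = 13.8 kHz.
13.8 kHz ≤ fs/2 = 19.07 kHz, appears at 13.8 kHz.
7.88 kHz ≤ fs/2 = 19.07 kHz, passes unchanged.
30.26 kHz > fs/2 = 19.07 kHz, folds to fs − 30.26 kHz = 7.88 kHz.
Distinct values: {2.68 kHz, 7.88 kHz, 13.8 kHz, 17 kHz} → 4.

4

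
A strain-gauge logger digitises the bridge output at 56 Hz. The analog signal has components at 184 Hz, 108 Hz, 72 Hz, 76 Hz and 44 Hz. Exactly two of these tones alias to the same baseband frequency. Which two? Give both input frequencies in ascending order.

72 Hz, 184 Hz

fs/2 = 28 Hz.
184 Hz mod fs = 16 Hz.
16 Hz ≤ fs/2 = 28 Hz, appears at 16 Hz.
108 Hz mod fs = 52 Hz.
52 Hz > fs/2 = 28 Hz, folds to fs − 52 Hz = 4 Hz.
72 Hz mod fs = 16 Hz.
16 Hz ≤ fs/2 = 28 Hz, appears at 16 Hz.
76 Hz mod fs = 20 Hz.
20 Hz ≤ fs/2 = 28 Hz, appears at 20 Hz.
44 Hz > fs/2 = 28 Hz, folds to fs − 44 Hz = 12 Hz.
72 Hz and 184 Hz both map to 16 Hz.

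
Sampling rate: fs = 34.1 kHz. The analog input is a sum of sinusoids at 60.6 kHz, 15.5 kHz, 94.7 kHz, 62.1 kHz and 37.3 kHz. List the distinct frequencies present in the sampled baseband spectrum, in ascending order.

3.2 kHz, 6.1 kHz, 7.6 kHz, 15.5 kHz

fs/2 = 17.05 kHz.
60.6 kHz mod fs = 26.5 kHz.
26.5 kHz > fs/2 = 17.05 kHz, folds to fs − 26.5 kHz = 7.6 kHz.
15.5 kHz ≤ fs/2 = 17.05 kHz, passes unchanged.
94.7 kHz mod fs = 26.5 kHz.
26.5 kHz > fs/2 = 17.05 kHz, folds to fs − 26.5 kHz = 7.6 kHz.
62.1 kHz mod fs = 28 kHz.
28 kHz > fs/2 = 17.05 kHz, folds to fs − 28 kHz = 6.1 kHz.
37.3 kHz mod fs = 3.2 kHz.
3.2 kHz ≤ fs/2 = 17.05 kHz, appears at 3.2 kHz.
Distinct values: {3.2 kHz, 6.1 kHz, 7.6 kHz, 15.5 kHz}.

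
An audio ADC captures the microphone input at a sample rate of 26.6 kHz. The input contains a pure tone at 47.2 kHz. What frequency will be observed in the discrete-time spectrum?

6 kHz

47.2 kHz mod fs = 20.6 kHz.
20.6 kHz > fs/2 = 13.3 kHz, folds to fs − 20.6 kHz = 6 kHz.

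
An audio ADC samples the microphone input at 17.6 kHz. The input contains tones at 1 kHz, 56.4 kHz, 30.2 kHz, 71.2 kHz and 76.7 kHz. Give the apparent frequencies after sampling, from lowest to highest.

fs/2 = 8.8 kHz.
1 kHz ≤ fs/2 = 8.8 kHz, passes unchanged.
56.4 kHz mod fs = 3.6 kHz.
3.6 kHz ≤ fs/2 = 8.8 kHz, appears at 3.6 kHz.
30.2 kHz mod fs = 12.6 kHz.
12.6 kHz > fs/2 = 8.8 kHz, folds to fs − 12.6 kHz = 5 kHz.
71.2 kHz mod fs = 0.8 kHz.
0.8 kHz ≤ fs/2 = 8.8 kHz, appears at 0.8 kHz.
76.7 kHz mod fs = 6.3 kHz.
6.3 kHz ≤ fs/2 = 8.8 kHz, appears at 6.3 kHz.
Distinct values: {0.8 kHz, 1 kHz, 3.6 kHz, 5 kHz, 6.3 kHz}.

0.8 kHz, 1 kHz, 3.6 kHz, 5 kHz, 6.3 kHz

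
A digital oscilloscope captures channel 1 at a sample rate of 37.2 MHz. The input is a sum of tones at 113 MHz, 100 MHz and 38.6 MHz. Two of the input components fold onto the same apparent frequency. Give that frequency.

1.4 MHz

fs/2 = 18.6 MHz.
113 MHz mod fs = 1.4 MHz.
1.4 MHz ≤ fs/2 = 18.6 MHz, appears at 1.4 MHz.
100 MHz mod fs = 25.6 MHz.
25.6 MHz > fs/2 = 18.6 MHz, folds to fs − 25.6 MHz = 11.6 MHz.
38.6 MHz mod fs = 1.4 MHz.
1.4 MHz ≤ fs/2 = 18.6 MHz, appears at 1.4 MHz.
38.6 MHz and 113 MHz both map to 1.4 MHz.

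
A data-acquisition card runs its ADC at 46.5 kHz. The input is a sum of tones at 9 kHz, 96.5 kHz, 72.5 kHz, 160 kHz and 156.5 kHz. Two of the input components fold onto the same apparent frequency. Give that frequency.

fs/2 = 23.25 kHz.
9 kHz ≤ fs/2 = 23.25 kHz, passes unchanged.
96.5 kHz mod fs = 3.5 kHz.
3.5 kHz ≤ fs/2 = 23.25 kHz, appears at 3.5 kHz.
72.5 kHz mod fs = 26 kHz.
26 kHz > fs/2 = 23.25 kHz, folds to fs − 26 kHz = 20.5 kHz.
160 kHz mod fs = 20.5 kHz.
20.5 kHz ≤ fs/2 = 23.25 kHz, appears at 20.5 kHz.
156.5 kHz mod fs = 17 kHz.
17 kHz ≤ fs/2 = 23.25 kHz, appears at 17 kHz.
72.5 kHz and 160 kHz both map to 20.5 kHz.

20.5 kHz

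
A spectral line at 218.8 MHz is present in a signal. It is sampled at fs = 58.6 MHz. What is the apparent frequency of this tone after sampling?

218.8 MHz mod fs = 43 MHz.
43 MHz > fs/2 = 29.3 MHz, folds to fs − 43 MHz = 15.6 MHz.

15.6 MHz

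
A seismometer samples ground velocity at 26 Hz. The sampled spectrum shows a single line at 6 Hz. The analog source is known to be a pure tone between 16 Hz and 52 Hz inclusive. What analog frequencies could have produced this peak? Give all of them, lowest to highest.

Frequencies that alias to 6 Hz are k·fs ± 6 Hz for integer k ≥ 0.
k=0: 6 Hz.
k=1: 20 Hz, 32 Hz.
k=2: 46 Hz, 58 Hz.
k=3: 72 Hz, 84 Hz.
Within [16 Hz, 52 Hz]: 20 Hz, 32 Hz, 46 Hz.

20 Hz, 32 Hz, 46 Hz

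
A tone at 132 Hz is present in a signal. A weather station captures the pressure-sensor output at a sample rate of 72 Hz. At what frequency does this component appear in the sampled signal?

132 Hz mod fs = 60 Hz.
60 Hz > fs/2 = 36 Hz, folds to fs − 60 Hz = 12 Hz.

12 Hz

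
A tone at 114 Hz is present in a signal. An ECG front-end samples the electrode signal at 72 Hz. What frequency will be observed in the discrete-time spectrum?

30 Hz

114 Hz mod fs = 42 Hz.
42 Hz > fs/2 = 36 Hz, folds to fs − 42 Hz = 30 Hz.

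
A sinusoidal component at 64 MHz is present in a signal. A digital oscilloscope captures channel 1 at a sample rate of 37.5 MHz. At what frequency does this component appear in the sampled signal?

11 MHz

64 MHz mod fs = 26.5 MHz.
26.5 MHz > fs/2 = 18.75 MHz, folds to fs − 26.5 MHz = 11 MHz.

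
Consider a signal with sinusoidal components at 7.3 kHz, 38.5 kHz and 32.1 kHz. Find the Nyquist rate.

Highest-frequency component: 38.5 kHz.
Nyquist rate = 2 × 38.5 kHz = 77 kHz.

77 kHz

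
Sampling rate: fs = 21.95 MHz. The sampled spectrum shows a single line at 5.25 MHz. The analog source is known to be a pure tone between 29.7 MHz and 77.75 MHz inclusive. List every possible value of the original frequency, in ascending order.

38.65 MHz, 49.15 MHz, 60.6 MHz, 71.1 MHz

Frequencies that alias to 5.25 MHz are k·fs ± 5.25 MHz for integer k ≥ 0.
k=0: 5.25 MHz.
k=1: 16.7 MHz, 27.2 MHz.
k=2: 38.65 MHz, 49.15 MHz.
k=3: 60.6 MHz, 71.1 MHz.
k=4: 82.55 MHz, 93.05 MHz.
Within [29.7 MHz, 77.75 MHz]: 38.65 MHz, 49.15 MHz, 60.6 MHz, 71.1 MHz.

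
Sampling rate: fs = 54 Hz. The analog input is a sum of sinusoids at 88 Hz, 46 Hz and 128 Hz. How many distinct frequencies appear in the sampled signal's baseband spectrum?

fs/2 = 27 Hz.
88 Hz mod fs = 34 Hz.
34 Hz > fs/2 = 27 Hz, folds to fs − 34 Hz = 20 Hz.
46 Hz > fs/2 = 27 Hz, folds to fs − 46 Hz = 8 Hz.
128 Hz mod fs = 20 Hz.
20 Hz ≤ fs/2 = 27 Hz, appears at 20 Hz.
Distinct values: {8 Hz, 20 Hz} → 2.

2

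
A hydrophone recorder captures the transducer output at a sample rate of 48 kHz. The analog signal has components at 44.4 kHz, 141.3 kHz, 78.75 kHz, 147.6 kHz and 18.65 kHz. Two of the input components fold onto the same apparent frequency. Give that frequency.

fs/2 = 24 kHz.
44.4 kHz > fs/2 = 24 kHz, folds to fs − 44.4 kHz = 3.6 kHz.
141.3 kHz mod fs = 45.3 kHz.
45.3 kHz > fs/2 = 24 kHz, folds to fs − 45.3 kHz = 2.7 kHz.
78.75 kHz mod fs = 30.75 kHz.
30.75 kHz > fs/2 = 24 kHz, folds to fs − 30.75 kHz = 17.25 kHz.
147.6 kHz mod fs = 3.6 kHz.
3.6 kHz ≤ fs/2 = 24 kHz, appears at 3.6 kHz.
18.65 kHz ≤ fs/2 = 24 kHz, passes unchanged.
44.4 kHz and 147.6 kHz both map to 3.6 kHz.

3.6 kHz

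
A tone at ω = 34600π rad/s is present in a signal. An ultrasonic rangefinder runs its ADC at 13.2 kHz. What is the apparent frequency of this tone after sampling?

ω = 34600π rad/s → f = ω/(2π) = 17300 Hz = 17.3 kHz.
17.3 kHz mod fs = 4.1 kHz.
4.1 kHz ≤ fs/2 = 6.6 kHz, appears at 4.1 kHz.

4.1 kHz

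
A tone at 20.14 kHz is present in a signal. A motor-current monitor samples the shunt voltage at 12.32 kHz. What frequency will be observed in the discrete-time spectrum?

4.5 kHz

20.14 kHz mod fs = 7.82 kHz.
7.82 kHz > fs/2 = 6.16 kHz, folds to fs − 7.82 kHz = 4.5 kHz.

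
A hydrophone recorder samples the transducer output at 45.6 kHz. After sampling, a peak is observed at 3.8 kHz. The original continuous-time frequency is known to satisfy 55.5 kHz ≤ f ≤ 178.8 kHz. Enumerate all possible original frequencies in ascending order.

87.4 kHz, 95 kHz, 133 kHz, 140.6 kHz, 178.6 kHz

Frequencies that alias to 3.8 kHz are k·fs ± 3.8 kHz for integer k ≥ 0.
k=0: 3.8 kHz.
k=1: 41.8 kHz, 49.4 kHz.
k=2: 87.4 kHz, 95 kHz.
k=3: 133 kHz, 140.6 kHz.
k=4: 178.6 kHz, 186.2 kHz.
k=5: 224.2 kHz, 231.8 kHz.
Within [55.5 kHz, 178.8 kHz]: 87.4 kHz, 95 kHz, 133 kHz, 140.6 kHz, 178.6 kHz.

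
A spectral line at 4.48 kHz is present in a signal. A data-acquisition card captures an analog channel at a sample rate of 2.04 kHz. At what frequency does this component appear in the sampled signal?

4.48 kHz mod fs = 0.4 kHz.
0.4 kHz ≤ fs/2 = 1.02 kHz, appears at 0.4 kHz.

0.4 kHz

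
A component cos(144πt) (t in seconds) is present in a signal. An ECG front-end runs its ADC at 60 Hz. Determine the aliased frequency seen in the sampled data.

12 Hz

ω = 144π rad/s → f = ω/(2π) = 72 Hz.
72 Hz mod fs = 12 Hz.
12 Hz ≤ fs/2 = 30 Hz, appears at 12 Hz.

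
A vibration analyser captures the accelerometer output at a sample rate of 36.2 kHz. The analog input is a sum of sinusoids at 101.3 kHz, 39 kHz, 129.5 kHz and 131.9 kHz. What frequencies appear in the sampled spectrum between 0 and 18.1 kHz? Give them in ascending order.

2.8 kHz, 7.3 kHz, 12.9 kHz, 15.3 kHz

fs/2 = 18.1 kHz.
101.3 kHz mod fs = 28.9 kHz.
28.9 kHz > fs/2 = 18.1 kHz, folds to fs − 28.9 kHz = 7.3 kHz.
39 kHz mod fs = 2.8 kHz.
2.8 kHz ≤ fs/2 = 18.1 kHz, appears at 2.8 kHz.
129.5 kHz mod fs = 20.9 kHz.
20.9 kHz > fs/2 = 18.1 kHz, folds to fs − 20.9 kHz = 15.3 kHz.
131.9 kHz mod fs = 23.3 kHz.
23.3 kHz > fs/2 = 18.1 kHz, folds to fs − 23.3 kHz = 12.9 kHz.
Distinct values: {2.8 kHz, 7.3 kHz, 12.9 kHz, 15.3 kHz}.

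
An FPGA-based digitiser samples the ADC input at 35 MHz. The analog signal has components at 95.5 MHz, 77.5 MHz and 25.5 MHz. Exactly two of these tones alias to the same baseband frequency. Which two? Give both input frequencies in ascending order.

fs/2 = 17.5 MHz.
95.5 MHz mod fs = 25.5 MHz.
25.5 MHz > fs/2 = 17.5 MHz, folds to fs − 25.5 MHz = 9.5 MHz.
77.5 MHz mod fs = 7.5 MHz.
7.5 MHz ≤ fs/2 = 17.5 MHz, appears at 7.5 MHz.
25.5 MHz > fs/2 = 17.5 MHz, folds to fs − 25.5 MHz = 9.5 MHz.
25.5 MHz and 95.5 MHz both map to 9.5 MHz.

25.5 MHz, 95.5 MHz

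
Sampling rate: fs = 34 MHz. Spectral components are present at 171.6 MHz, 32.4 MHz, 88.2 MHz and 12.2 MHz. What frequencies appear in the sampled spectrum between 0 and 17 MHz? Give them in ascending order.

fs/2 = 17 MHz.
171.6 MHz mod fs = 1.6 MHz.
1.6 MHz ≤ fs/2 = 17 MHz, appears at 1.6 MHz.
32.4 MHz > fs/2 = 17 MHz, folds to fs − 32.4 MHz = 1.6 MHz.
88.2 MHz mod fs = 20.2 MHz.
20.2 MHz > fs/2 = 17 MHz, folds to fs − 20.2 MHz = 13.8 MHz.
12.2 MHz ≤ fs/2 = 17 MHz, passes unchanged.
Distinct values: {1.6 MHz, 12.2 MHz, 13.8 MHz}.

1.6 MHz, 12.2 MHz, 13.8 MHz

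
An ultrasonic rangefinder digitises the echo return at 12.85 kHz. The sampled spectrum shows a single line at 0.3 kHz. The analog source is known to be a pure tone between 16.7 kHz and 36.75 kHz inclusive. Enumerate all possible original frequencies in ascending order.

25.4 kHz, 26 kHz

Frequencies that alias to 0.3 kHz are k·fs ± 0.3 kHz for integer k ≥ 0.
k=0: 0.3 kHz.
k=1: 12.55 kHz, 13.15 kHz.
k=2: 25.4 kHz, 26 kHz.
k=3: 38.25 kHz, 38.85 kHz.
Within [16.7 kHz, 36.75 kHz]: 25.4 kHz, 26 kHz.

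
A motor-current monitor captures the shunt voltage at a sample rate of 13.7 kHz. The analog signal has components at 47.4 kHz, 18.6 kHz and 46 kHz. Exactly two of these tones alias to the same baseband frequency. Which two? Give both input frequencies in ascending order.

18.6 kHz, 46 kHz

fs/2 = 6.85 kHz.
47.4 kHz mod fs = 6.3 kHz.
6.3 kHz ≤ fs/2 = 6.85 kHz, appears at 6.3 kHz.
18.6 kHz mod fs = 4.9 kHz.
4.9 kHz ≤ fs/2 = 6.85 kHz, appears at 4.9 kHz.
46 kHz mod fs = 4.9 kHz.
4.9 kHz ≤ fs/2 = 6.85 kHz, appears at 4.9 kHz.
18.6 kHz and 46 kHz both map to 4.9 kHz.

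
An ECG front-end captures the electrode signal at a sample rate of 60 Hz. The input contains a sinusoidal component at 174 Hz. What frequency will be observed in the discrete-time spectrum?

174 Hz mod fs = 54 Hz.
54 Hz > fs/2 = 30 Hz, folds to fs − 54 Hz = 6 Hz.

6 Hz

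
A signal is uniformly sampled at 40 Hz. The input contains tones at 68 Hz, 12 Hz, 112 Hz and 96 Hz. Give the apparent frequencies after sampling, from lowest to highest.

8 Hz, 12 Hz, 16 Hz

fs/2 = 20 Hz.
68 Hz mod fs = 28 Hz.
28 Hz > fs/2 = 20 Hz, folds to fs − 28 Hz = 12 Hz.
12 Hz ≤ fs/2 = 20 Hz, passes unchanged.
112 Hz mod fs = 32 Hz.
32 Hz > fs/2 = 20 Hz, folds to fs − 32 Hz = 8 Hz.
96 Hz mod fs = 16 Hz.
16 Hz ≤ fs/2 = 20 Hz, appears at 16 Hz.
Distinct values: {8 Hz, 12 Hz, 16 Hz}.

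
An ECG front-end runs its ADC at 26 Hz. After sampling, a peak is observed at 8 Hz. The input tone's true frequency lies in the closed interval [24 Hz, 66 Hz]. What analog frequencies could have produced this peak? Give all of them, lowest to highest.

34 Hz, 44 Hz, 60 Hz

Frequencies that alias to 8 Hz are k·fs ± 8 Hz for integer k ≥ 0.
k=0: 8 Hz.
k=1: 18 Hz, 34 Hz.
k=2: 44 Hz, 60 Hz.
k=3: 70 Hz, 86 Hz.
Within [24 Hz, 66 Hz]: 34 Hz, 44 Hz, 60 Hz.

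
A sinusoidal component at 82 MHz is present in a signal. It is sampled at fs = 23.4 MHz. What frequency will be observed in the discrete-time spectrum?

11.6 MHz

82 MHz mod fs = 11.8 MHz.
11.8 MHz > fs/2 = 11.7 MHz, folds to fs − 11.8 MHz = 11.6 MHz.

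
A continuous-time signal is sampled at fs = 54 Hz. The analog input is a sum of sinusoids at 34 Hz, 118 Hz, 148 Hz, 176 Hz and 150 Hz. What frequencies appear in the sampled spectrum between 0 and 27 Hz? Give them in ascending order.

10 Hz, 12 Hz, 14 Hz, 20 Hz

fs/2 = 27 Hz.
34 Hz > fs/2 = 27 Hz, folds to fs − 34 Hz = 20 Hz.
118 Hz mod fs = 10 Hz.
10 Hz ≤ fs/2 = 27 Hz, appears at 10 Hz.
148 Hz mod fs = 40 Hz.
40 Hz > fs/2 = 27 Hz, folds to fs − 40 Hz = 14 Hz.
176 Hz mod fs = 14 Hz.
14 Hz ≤ fs/2 = 27 Hz, appears at 14 Hz.
150 Hz mod fs = 42 Hz.
42 Hz > fs/2 = 27 Hz, folds to fs − 42 Hz = 12 Hz.
Distinct values: {10 Hz, 12 Hz, 14 Hz, 20 Hz}.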